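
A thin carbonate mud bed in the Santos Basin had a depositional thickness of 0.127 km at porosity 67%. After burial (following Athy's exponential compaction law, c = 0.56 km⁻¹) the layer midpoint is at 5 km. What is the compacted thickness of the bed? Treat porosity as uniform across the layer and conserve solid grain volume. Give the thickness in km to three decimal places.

Porosity at 5 km: φ = 0.67·exp(−0.56×5) = 0.0407
Solid-volume conservation: h(1−φ) = h₀(1−φ₀) ⇒ h = h₀·(1−φ₀)/(1−φ)
h = 0.127 × (1 − 0.67)/(1 − 0.0407) = 0.127 × 0.3440 = 0.0437 km

0.044 km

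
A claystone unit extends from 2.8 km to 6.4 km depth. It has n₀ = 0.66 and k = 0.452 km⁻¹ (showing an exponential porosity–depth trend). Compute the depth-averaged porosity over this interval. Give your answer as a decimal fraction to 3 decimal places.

⟨n⟩ = (1/(z₂−z₁)) ∫ n₀ e^(−kz) dz = n₀·(e^(−k·z₁) − e^(−k·z₂)) / (k·(z₂−z₁))
e^(−0.452×2.8) = 0.2821; e^(−0.452×6.4) = 0.0554
⟨n⟩ = 0.66 × (0.2821 − 0.0554) / (0.452 × 3.6) = 0.66 × 0.1393 = 0.0919

0.092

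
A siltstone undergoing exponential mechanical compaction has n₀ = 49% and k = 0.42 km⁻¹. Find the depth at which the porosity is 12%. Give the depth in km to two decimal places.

Invert Athy's law: d = ln(n₀/n) / k
d = ln(0.49/0.12) / 0.42 = ln(4.083) / 0.42 = 1.4069 / 0.42 = 3.350 km

3.35 km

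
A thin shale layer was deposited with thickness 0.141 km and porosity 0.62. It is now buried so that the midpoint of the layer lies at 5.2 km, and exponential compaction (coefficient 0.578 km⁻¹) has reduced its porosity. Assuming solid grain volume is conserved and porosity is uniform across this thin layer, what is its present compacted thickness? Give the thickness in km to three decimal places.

0.055 km

Porosity at 5.2 km: φ = 0.62·exp(−0.578×5.2) = 0.0307
Solid-volume conservation: h(1−φ) = h₀(1−φ₀) ⇒ h = h₀·(1−φ₀)/(1−φ)
h = 0.141 × (1 − 0.62)/(1 − 0.0307) = 0.141 × 0.3920 = 0.0553 km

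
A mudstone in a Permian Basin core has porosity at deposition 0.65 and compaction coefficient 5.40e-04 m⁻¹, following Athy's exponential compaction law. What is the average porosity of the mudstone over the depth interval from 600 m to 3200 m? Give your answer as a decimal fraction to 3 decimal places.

Working in km (1 km = 1000 m; β in km⁻¹ = β in m⁻¹ × 1000):
⟨φ⟩ = (1/(d₂−d₁)) ∫ φ₀ e^(−βd) dd = φ₀·(e^(−β·d₁) − e^(−β·d₂)) / (β·(d₂−d₁))
e^(−0.54×0.6) = 0.7233; e^(−0.54×3.2) = 0.1776
⟨φ⟩ = 0.65 × (0.7233 − 0.1776) / (0.54 × 2.6) = 0.65 × 0.3886 = 0.2526

0.253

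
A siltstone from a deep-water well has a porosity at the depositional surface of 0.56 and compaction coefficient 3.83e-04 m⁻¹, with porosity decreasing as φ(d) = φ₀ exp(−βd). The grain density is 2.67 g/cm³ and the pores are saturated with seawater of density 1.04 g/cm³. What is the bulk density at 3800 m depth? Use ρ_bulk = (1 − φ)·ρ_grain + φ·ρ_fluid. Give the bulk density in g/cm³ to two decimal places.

2.46 g/cm³

Working in km (1 km = 1000 m; β in km⁻¹ = β in m⁻¹ × 1000):
Porosity at depth: φ = 0.56·exp(−0.383×3.8) = 0.56×0.2333 = 0.1307
Bulk density: ρ_b = (1−φ)ρ_g + φ·ρ_f = 0.8693×2.67 + 0.1307×1.04
       = 2.321 + 0.136 = 2.457 g/cm³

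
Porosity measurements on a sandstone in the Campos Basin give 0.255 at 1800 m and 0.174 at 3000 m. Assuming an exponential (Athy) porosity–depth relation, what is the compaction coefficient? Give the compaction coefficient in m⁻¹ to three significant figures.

Working in km (1 km = 1000 m; β in km⁻¹ = β in m⁻¹ × 1000):
Athy: n(Z) = n₀ e^(−βZ) ⇒ n₁/n₂ = e^{β(Z₂−Z₁)} ⇒ β = ln(n₁/n₂)/(Z₂−Z₁)
β = ln(0.255/0.174) / (3 − 1.8) = ln(1.466) / 1.2 = 0.3822 / 1.2 = 0.3185 km⁻¹

0.000319 m⁻¹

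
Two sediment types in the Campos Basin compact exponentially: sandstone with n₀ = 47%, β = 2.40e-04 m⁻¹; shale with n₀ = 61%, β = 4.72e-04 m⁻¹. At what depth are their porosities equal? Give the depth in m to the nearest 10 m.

1120 m

Working in km (1 km = 1000 m; β in km⁻¹ = β in m⁻¹ × 1000):
Set n₀ₐ e^(−βₐz) = n₀ᵦ e^(−βᵦz) ⇒ ln(n₀ₐ/n₀ᵦ) = (βₐ − βᵦ)·z
z = ln(0.47/0.61) / (0.24 − 0.472) = -0.2607 / -0.232 = 1.124 km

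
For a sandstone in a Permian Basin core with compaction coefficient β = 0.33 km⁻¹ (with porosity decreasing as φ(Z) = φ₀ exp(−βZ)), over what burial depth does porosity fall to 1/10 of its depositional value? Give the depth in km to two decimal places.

6.98 km

φ/φ₀ = 1/10 ⇒ exp(−β·Z) = 1/10 ⇒ Z = ln(10) / β
Z = 2.3026 / 0.33 = 6.978 km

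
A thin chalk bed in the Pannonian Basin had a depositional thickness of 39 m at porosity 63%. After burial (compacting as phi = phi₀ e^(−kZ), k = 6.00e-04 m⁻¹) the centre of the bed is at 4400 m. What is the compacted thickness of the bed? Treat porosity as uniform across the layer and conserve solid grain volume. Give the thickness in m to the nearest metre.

Working in km (1 km = 1000 m; k in km⁻¹ = k in m⁻¹ × 1000):
Porosity at 4.4 km: phi = 0.63·exp(−0.6×4.4) = 0.0450
Solid-volume conservation: h(1−phi) = h₀(1−phi₀) ⇒ h = h₀·(1−phi₀)/(1−phi)
h = 0.039 × (1 − 0.63)/(1 − 0.0450) = 0.039 × 0.3874 = 0.0151 km

15 m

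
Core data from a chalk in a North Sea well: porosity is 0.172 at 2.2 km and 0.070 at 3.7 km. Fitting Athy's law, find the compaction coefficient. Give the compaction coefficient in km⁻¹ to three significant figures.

Athy: phi(z) = phi₀ e^(−cz) ⇒ phi₁/phi₂ = e^{c(z₂−z₁)} ⇒ c = ln(phi₁/phi₂)/(z₂−z₁)
c = ln(0.172/0.07) / (3.7 − 2.2) = ln(2.457) / 1.5 = 0.8990 / 1.5 = 0.5993 km⁻¹

0.599 km⁻¹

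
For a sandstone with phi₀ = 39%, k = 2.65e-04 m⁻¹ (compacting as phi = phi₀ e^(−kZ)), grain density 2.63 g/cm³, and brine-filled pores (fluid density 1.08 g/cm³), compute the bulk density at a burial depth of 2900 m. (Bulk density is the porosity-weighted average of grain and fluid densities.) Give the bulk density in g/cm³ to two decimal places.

Working in km (1 km = 1000 m; k in km⁻¹ = k in m⁻¹ × 1000):
Porosity at depth: phi = 0.39·exp(−0.265×2.9) = 0.39×0.4637 = 0.1808
Bulk density: ρ_b = (1−phi)ρ_g + phi·ρ_f = 0.8192×2.63 + 0.1808×1.08
       = 2.154 + 0.195 = 2.350 g/cm³

2.35 g/cm³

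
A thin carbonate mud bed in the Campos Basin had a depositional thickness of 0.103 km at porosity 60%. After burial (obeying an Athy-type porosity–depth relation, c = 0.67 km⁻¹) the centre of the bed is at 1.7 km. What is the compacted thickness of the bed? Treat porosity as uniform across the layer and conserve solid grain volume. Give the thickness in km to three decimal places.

0.051 km

Porosity at 1.7 km: phi = 0.6·exp(−0.67×1.7) = 0.1921
Solid-volume conservation: h(1−phi) = h₀(1−phi₀) ⇒ h = h₀·(1−phi₀)/(1−phi)
h = 0.103 × (1 − 0.6)/(1 − 0.1921) = 0.103 × 0.4951 = 0.0510 km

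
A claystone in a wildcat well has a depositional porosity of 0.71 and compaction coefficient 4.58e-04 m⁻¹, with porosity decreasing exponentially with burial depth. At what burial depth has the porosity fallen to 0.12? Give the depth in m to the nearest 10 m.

3880 m

Working in km (1 km = 1000 m; k in km⁻¹ = k in m⁻¹ × 1000):
Invert Athy's law: d = ln(n₀/n) / k
d = ln(0.71/0.12) / 0.458 = ln(5.917) / 0.458 = 1.7778 / 0.458 = 3.882 km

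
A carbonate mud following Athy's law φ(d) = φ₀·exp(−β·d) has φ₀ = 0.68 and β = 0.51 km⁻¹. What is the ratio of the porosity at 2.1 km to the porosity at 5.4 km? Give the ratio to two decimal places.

φ(d₁)/φ(d₂) = e^(−β·d₁)/e^(−β·d₂) = e^{β(d₂−d₁)}
= exp(0.51 × 3.3) = exp(1.683) = 5.3817

5.38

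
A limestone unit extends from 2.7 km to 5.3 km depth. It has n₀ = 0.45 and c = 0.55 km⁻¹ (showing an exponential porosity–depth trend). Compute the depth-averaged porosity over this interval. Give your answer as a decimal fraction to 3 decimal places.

⟨n⟩ = (1/(Z₂−Z₁)) ∫ n₀ e^(−cZ) dZ = n₀·(e^(−c·Z₁) − e^(−c·Z₂)) / (c·(Z₂−Z₁))
e^(−0.55×2.7) = 0.2265; e^(−0.55×5.3) = 0.0542
⟨n⟩ = 0.45 × (0.2265 − 0.0542) / (0.55 × 2.6) = 0.45 × 0.1205 = 0.0542

0.054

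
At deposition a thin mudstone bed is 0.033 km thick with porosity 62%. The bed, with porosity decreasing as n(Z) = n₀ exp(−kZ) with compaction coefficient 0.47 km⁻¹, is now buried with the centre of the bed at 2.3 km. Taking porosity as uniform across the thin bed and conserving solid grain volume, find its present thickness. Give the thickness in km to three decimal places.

Porosity at 2.3 km: n = 0.62·exp(−0.47×2.3) = 0.2103
Solid-volume conservation: h(1−n) = h₀(1−n₀) ⇒ h = h₀·(1−n₀)/(1−n)
h = 0.033 × (1 − 0.62)/(1 − 0.2103) = 0.033 × 0.4812 = 0.0159 km

0.016 km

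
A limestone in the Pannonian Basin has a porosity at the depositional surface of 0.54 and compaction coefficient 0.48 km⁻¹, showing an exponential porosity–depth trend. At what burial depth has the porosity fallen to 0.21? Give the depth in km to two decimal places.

1.97 km

Invert Athy's law: d = ln(φ₀/φ) / k
d = ln(0.54/0.21) / 0.48 = ln(2.571) / 0.48 = 0.9445 / 0.48 = 1.968 km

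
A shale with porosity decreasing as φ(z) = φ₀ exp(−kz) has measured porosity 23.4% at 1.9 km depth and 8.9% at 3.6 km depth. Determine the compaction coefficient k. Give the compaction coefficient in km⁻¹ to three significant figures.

0.569 km⁻¹

Athy: φ(z) = φ₀ e^(−kz) ⇒ φ₁/φ₂ = e^{k(z₂−z₁)} ⇒ k = ln(φ₁/φ₂)/(z₂−z₁)
k = ln(0.234/0.089) / (3.6 − 1.9) = ln(2.629) / 1.7 = 0.9667 / 1.7 = 0.5686 km⁻¹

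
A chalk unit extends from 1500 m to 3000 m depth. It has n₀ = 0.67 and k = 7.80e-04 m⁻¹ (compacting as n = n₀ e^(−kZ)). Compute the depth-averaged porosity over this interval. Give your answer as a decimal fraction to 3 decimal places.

0.123

Working in km (1 km = 1000 m; k in km⁻¹ = k in m⁻¹ × 1000):
⟨n⟩ = (1/(Z₂−Z₁)) ∫ n₀ e^(−kZ) dZ = n₀·(e^(−k·Z₁) − e^(−k·Z₂)) / (k·(Z₂−Z₁))
e^(−0.78×1.5) = 0.3104; e^(−0.78×3) = 0.0963
⟨n⟩ = 0.67 × (0.3104 − 0.0963) / (0.78 × 1.5) = 0.67 × 0.1829 = 0.1226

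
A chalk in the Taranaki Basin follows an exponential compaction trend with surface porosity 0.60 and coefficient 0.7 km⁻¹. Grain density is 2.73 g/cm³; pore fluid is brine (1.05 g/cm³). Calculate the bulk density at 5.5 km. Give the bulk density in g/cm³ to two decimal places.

Porosity at depth: phi = 0.6·exp(−0.7×5.5) = 0.6×0.0213 = 0.0128
Bulk density: ρ_b = (1−phi)ρ_g + phi·ρ_f = 0.9872×2.73 + 0.0128×1.05
       = 2.695 + 0.013 = 2.709 g/cm³

2.71 g/cm³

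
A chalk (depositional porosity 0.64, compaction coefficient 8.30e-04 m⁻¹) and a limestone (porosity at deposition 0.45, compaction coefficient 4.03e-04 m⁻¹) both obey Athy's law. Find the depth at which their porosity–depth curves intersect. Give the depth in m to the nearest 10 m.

Working in km (1 km = 1000 m; k in km⁻¹ = k in m⁻¹ × 1000):
Set φ₀ₐ e^(−kₐz) = φ₀ᵦ e^(−kᵦz) ⇒ ln(φ₀ₐ/φ₀ᵦ) = (kₐ − kᵦ)·z
z = ln(0.64/0.45) / (0.83 − 0.403) = 0.3522 / 0.427 = 0.825 km

820 m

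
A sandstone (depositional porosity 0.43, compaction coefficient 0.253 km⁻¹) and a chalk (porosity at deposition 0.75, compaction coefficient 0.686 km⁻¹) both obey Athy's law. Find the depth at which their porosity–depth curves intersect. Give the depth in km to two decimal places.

1.28 km

Set φ₀ₐ e^(−kₐZ) = φ₀ᵦ e^(−kᵦZ) ⇒ ln(φ₀ₐ/φ₀ᵦ) = (kₐ − kᵦ)·Z
Z = ln(0.43/0.75) / (0.253 − 0.686) = -0.5563 / -0.433 = 1.285 km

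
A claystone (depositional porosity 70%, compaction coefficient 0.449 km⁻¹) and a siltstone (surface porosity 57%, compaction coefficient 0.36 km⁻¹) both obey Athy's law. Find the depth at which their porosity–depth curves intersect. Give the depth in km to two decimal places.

2.31 km

Set φ₀ₐ e^(−kₐd) = φ₀ᵦ e^(−kᵦd) ⇒ ln(φ₀ₐ/φ₀ᵦ) = (kₐ − kᵦ)·d
d = ln(0.7/0.57) / (0.449 − 0.36) = 0.2054 / 0.089 = 2.308 km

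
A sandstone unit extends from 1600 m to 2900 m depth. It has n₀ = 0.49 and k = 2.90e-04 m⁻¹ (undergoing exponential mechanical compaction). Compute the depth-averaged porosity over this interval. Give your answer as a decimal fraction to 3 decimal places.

0.257

Working in km (1 km = 1000 m; k in km⁻¹ = k in m⁻¹ × 1000):
⟨n⟩ = (1/(Z₂−Z₁)) ∫ n₀ e^(−kZ) dZ = n₀·(e^(−k·Z₁) − e^(−k·Z₂)) / (k·(Z₂−Z₁))
e^(−0.29×1.6) = 0.6288; e^(−0.29×2.9) = 0.4313
⟨n⟩ = 0.49 × (0.6288 − 0.4313) / (0.29 × 1.3) = 0.49 × 0.5238 = 0.2567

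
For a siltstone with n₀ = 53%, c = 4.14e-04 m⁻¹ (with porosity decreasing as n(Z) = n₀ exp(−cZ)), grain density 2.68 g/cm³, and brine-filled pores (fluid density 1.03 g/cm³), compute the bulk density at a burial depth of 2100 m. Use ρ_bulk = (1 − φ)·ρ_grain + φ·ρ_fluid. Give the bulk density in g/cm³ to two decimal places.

Working in km (1 km = 1000 m; c in km⁻¹ = c in m⁻¹ × 1000):
Porosity at depth: n = 0.53·exp(−0.414×2.1) = 0.53×0.4192 = 0.2222
Bulk density: ρ_b = (1−n)ρ_g + n·ρ_f = 0.7778×2.68 + 0.2222×1.03
       = 2.085 + 0.229 = 2.313 g/cm³

2.31 g/cm³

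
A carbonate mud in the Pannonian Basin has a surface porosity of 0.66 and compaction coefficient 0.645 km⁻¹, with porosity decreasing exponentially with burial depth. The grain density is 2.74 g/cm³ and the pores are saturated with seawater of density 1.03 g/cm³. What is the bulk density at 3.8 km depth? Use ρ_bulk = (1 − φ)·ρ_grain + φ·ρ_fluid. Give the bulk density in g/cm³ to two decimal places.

2.64 g/cm³

Porosity at depth: n = 0.66·exp(−0.645×3.8) = 0.66×0.0862 = 0.0569
Bulk density: ρ_b = (1−n)ρ_g + n·ρ_f = 0.9431×2.74 + 0.0569×1.03
       = 2.584 + 0.059 = 2.643 g/cm³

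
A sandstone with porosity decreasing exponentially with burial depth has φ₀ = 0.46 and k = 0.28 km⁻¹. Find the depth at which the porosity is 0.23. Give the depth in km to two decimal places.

Invert Athy's law: d = ln(φ₀/φ) / k
d = ln(0.46/0.23) / 0.28 = ln(2) / 0.28 = 0.6931 / 0.28 = 2.476 km

2.48 km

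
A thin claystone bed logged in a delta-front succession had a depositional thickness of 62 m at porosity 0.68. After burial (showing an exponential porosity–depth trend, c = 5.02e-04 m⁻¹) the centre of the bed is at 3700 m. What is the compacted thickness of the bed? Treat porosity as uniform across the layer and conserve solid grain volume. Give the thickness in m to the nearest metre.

Working in km (1 km = 1000 m; c in km⁻¹ = c in m⁻¹ × 1000):
Porosity at 3.7 km: phi = 0.68·exp(−0.502×3.7) = 0.1061
Solid-volume conservation: h(1−phi) = h₀(1−phi₀) ⇒ h = h₀·(1−phi₀)/(1−phi)
h = 0.062 × (1 − 0.68)/(1 − 0.1061) = 0.062 × 0.3580 = 0.0222 km

22 m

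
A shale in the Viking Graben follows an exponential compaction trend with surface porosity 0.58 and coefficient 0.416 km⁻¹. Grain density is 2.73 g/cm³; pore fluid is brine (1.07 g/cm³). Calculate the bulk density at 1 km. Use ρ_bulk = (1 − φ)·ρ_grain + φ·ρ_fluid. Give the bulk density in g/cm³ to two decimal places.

Porosity at depth: phi = 0.58·exp(−0.416×1) = 0.58×0.6597 = 0.3826
Bulk density: ρ_b = (1−phi)ρ_g + phi·ρ_f = 0.6174×2.73 + 0.3826×1.07
       = 1.685 + 0.409 = 2.095 g/cm³

2.09 g/cm³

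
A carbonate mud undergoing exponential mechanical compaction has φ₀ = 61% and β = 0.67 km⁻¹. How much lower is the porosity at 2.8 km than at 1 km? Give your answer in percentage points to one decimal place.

φ(1) = 0.61·e^(−0.67×1) = 0.3121
φ(2.8) = 0.61·e^(−0.67×2.8) = 0.0935
Δφ = 0.3121 − 0.0935 = 0.2187

21.9 percentage points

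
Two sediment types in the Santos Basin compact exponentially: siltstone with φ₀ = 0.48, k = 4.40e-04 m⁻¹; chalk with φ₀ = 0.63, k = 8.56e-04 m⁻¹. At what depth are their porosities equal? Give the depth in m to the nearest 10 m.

Working in km (1 km = 1000 m; k in km⁻¹ = k in m⁻¹ × 1000):
Set φ₀ₐ e^(−kₐz) = φ₀ᵦ e^(−kᵦz) ⇒ ln(φ₀ₐ/φ₀ᵦ) = (kₐ − kᵦ)·z
z = ln(0.48/0.63) / (0.44 − 0.856) = -0.2719 / -0.416 = 0.654 km

650 m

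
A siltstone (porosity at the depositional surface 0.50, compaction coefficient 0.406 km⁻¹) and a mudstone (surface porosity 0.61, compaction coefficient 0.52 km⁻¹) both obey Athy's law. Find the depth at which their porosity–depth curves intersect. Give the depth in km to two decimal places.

1.74 km

Set phi₀ₐ e^(−βₐZ) = phi₀ᵦ e^(−βᵦZ) ⇒ ln(phi₀ₐ/phi₀ᵦ) = (βₐ − βᵦ)·Z
Z = ln(0.5/0.61) / (0.406 − 0.52) = -0.1989 / -0.114 = 1.744 km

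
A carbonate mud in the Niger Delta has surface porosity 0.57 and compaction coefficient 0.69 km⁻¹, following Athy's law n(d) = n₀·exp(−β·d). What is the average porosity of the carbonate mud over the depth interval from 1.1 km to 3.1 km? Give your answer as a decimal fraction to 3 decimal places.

0.145

⟨n⟩ = (1/(d₂−d₁)) ∫ n₀ e^(−βd) dd = n₀·(e^(−β·d₁) − e^(−β·d₂)) / (β·(d₂−d₁))
e^(−0.69×1.1) = 0.4681; e^(−0.69×3.1) = 0.1178
⟨n⟩ = 0.57 × (0.4681 − 0.1178) / (0.69 × 2) = 0.57 × 0.2539 = 0.1447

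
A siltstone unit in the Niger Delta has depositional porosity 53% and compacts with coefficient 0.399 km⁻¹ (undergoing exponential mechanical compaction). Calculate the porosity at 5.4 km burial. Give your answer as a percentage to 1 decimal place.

6.1%

phi = phi₀·exp(−β·d) = 0.53 × exp(−0.399 × 5.4) = 0.53 × exp(−2.155)
  = 0.53 × 0.1159 = 0.0615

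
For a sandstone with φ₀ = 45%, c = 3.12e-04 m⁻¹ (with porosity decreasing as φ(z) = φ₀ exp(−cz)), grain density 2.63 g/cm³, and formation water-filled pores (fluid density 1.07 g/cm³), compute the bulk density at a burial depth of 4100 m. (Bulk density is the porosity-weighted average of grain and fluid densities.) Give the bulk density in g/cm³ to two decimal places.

Working in km (1 km = 1000 m; c in km⁻¹ = c in m⁻¹ × 1000):
Porosity at depth: φ = 0.45·exp(−0.312×4.1) = 0.45×0.2783 = 0.1252
Bulk density: ρ_b = (1−φ)ρ_g + φ·ρ_f = 0.8748×2.63 + 0.1252×1.07
       = 2.301 + 0.134 = 2.435 g/cm³

2.43 g/cm³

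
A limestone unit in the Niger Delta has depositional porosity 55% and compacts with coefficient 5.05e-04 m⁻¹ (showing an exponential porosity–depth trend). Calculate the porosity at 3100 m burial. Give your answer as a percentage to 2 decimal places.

Working in km (1 km = 1000 m; c in km⁻¹ = c in m⁻¹ × 1000):
φ = φ₀·exp(−c·d) = 0.55 × exp(−0.505 × 3.1) = 0.55 × exp(−1.566)
  = 0.55 × 0.2090 = 0.1149

11.49%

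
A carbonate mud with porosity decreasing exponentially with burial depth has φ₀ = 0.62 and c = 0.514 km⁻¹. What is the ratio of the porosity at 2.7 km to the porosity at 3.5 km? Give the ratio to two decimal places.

φ(z₁)/φ(z₂) = e^(−c·z₁)/e^(−c·z₂) = e^{c(z₂−z₁)}
= exp(0.514 × 0.8) = exp(0.4112) = 1.5086

1.51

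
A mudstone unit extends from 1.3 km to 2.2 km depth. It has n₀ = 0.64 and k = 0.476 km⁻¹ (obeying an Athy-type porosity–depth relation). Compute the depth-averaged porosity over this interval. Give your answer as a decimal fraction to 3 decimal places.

0.280

⟨n⟩ = (1/(d₂−d₁)) ∫ n₀ e^(−kd) dd = n₀·(e^(−k·d₁) − e^(−k·d₂)) / (k·(d₂−d₁))
e^(−0.476×1.3) = 0.5386; e^(−0.476×2.2) = 0.3509
⟨n⟩ = 0.64 × (0.5386 − 0.3509) / (0.476 × 0.9) = 0.64 × 0.4381 = 0.2804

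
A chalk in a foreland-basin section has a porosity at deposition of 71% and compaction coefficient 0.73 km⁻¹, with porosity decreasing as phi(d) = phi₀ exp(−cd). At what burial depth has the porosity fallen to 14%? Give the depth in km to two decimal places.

Invert Athy's law: d = ln(phi₀/phi) / c
d = ln(0.71/0.14) / 0.73 = ln(5.071) / 0.73 = 1.6236 / 0.73 = 2.224 km

2.22 km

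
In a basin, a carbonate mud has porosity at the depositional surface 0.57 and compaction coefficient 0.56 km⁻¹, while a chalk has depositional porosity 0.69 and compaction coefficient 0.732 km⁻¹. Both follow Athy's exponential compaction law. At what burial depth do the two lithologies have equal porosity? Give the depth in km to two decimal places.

1.11 km

Set φ₀ₐ e^(−kₐd) = φ₀ᵦ e^(−kᵦd) ⇒ ln(φ₀ₐ/φ₀ᵦ) = (kₐ − kᵦ)·d
d = ln(0.57/0.69) / (0.56 − 0.732) = -0.1911 / -0.172 = 1.111 km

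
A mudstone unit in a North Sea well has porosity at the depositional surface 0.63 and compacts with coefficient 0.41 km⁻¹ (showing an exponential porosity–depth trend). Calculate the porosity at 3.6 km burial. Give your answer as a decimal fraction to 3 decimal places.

0.144

n = n₀·exp(−c·Z) = 0.63 × exp(−0.41 × 3.6) = 0.63 × exp(−1.476)
  = 0.63 × 0.2286 = 0.1440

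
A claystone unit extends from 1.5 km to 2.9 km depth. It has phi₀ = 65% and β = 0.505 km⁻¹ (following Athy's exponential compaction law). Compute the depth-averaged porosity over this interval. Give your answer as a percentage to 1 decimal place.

⟨phi⟩ = (1/(d₂−d₁)) ∫ phi₀ e^(−βd) dd = phi₀·(e^(−β·d₁) − e^(−β·d₂)) / (β·(d₂−d₁))
e^(−0.505×1.5) = 0.4688; e^(−0.505×2.9) = 0.2312
⟨phi⟩ = 0.65 × (0.4688 − 0.2312) / (0.505 × 1.4) = 0.65 × 0.3361 = 0.2185

21.8%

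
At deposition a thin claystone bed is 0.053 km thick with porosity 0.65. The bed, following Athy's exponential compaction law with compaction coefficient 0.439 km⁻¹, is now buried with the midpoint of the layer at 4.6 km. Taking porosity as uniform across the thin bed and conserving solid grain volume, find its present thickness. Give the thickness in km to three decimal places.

Porosity at 4.6 km: φ = 0.65·exp(−0.439×4.6) = 0.0863
Solid-volume conservation: h(1−φ) = h₀(1−φ₀) ⇒ h = h₀·(1−φ₀)/(1−φ)
h = 0.053 × (1 − 0.65)/(1 − 0.0863) = 0.053 × 0.3830 = 0.0203 km

0.020 km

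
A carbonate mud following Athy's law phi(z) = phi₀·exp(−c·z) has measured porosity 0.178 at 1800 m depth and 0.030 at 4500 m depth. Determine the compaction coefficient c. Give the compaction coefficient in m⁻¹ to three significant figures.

Working in km (1 km = 1000 m; c in km⁻¹ = c in m⁻¹ × 1000):
Athy: phi(z) = phi₀ e^(−cz) ⇒ phi₁/phi₂ = e^{c(z₂−z₁)} ⇒ c = ln(phi₁/phi₂)/(z₂−z₁)
c = ln(0.178/0.03) / (4.5 − 1.8) = ln(5.933) / 2.7 = 1.7806 / 2.7 = 0.6595 km⁻¹

0.000659 m⁻¹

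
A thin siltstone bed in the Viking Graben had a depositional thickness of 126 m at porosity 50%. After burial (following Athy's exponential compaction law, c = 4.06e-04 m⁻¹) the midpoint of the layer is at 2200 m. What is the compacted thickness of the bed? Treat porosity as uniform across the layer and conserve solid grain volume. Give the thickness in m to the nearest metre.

Working in km (1 km = 1000 m; c in km⁻¹ = c in m⁻¹ × 1000):
Porosity at 2.2 km: n = 0.5·exp(−0.406×2.2) = 0.2047
Solid-volume conservation: h(1−n) = h₀(1−n₀) ⇒ h = h₀·(1−n₀)/(1−n)
h = 0.126 × (1 − 0.5)/(1 − 0.2047) = 0.126 × 0.6287 = 0.0792 km

79 m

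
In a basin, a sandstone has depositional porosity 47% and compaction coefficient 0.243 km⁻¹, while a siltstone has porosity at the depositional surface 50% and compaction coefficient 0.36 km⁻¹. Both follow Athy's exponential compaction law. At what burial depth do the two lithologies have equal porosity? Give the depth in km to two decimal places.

0.53 km

Set phi₀ₐ e^(−cₐZ) = phi₀ᵦ e^(−cᵦZ) ⇒ ln(phi₀ₐ/phi₀ᵦ) = (cₐ − cᵦ)·Z
Z = ln(0.47/0.5) / (0.243 − 0.36) = -0.0619 / -0.117 = 0.529 km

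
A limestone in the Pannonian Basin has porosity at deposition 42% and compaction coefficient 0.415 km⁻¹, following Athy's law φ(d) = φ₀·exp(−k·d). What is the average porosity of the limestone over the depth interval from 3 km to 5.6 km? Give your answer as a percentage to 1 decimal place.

7.4%

⟨φ⟩ = (1/(d₂−d₁)) ∫ φ₀ e^(−kd) dd = φ₀·(e^(−k·d₁) − e^(−k·d₂)) / (k·(d₂−d₁))
e^(−0.415×3) = 0.2879; e^(−0.415×5.6) = 0.0979
⟨φ⟩ = 0.42 × (0.2879 − 0.0979) / (0.415 × 2.6) = 0.42 × 0.1761 = 0.0740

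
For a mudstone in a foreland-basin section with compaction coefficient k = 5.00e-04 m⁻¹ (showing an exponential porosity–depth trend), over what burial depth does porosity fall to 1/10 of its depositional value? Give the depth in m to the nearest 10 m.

4610 m

Working in km (1 km = 1000 m; k in km⁻¹ = k in m⁻¹ × 1000):
φ/φ₀ = 1/10 ⇒ exp(−k·d) = 1/10 ⇒ d = ln(10) / k
d = 2.3026 / 0.5 = 4.605 km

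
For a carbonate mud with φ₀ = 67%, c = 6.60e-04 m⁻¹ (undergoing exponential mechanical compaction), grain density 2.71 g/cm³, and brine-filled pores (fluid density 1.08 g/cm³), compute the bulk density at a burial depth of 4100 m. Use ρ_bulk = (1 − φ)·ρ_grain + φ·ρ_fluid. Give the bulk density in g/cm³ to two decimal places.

Working in km (1 km = 1000 m; c in km⁻¹ = c in m⁻¹ × 1000):
Porosity at depth: φ = 0.67·exp(−0.66×4.1) = 0.67×0.0668 = 0.0448
Bulk density: ρ_b = (1−φ)ρ_g + φ·ρ_f = 0.9552×2.71 + 0.0448×1.08
       = 2.589 + 0.048 = 2.637 g/cm³

2.64 g/cm³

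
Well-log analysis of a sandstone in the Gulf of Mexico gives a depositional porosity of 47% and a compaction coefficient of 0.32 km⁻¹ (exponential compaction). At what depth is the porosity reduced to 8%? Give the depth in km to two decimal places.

5.53 km

Invert Athy's law: Z = ln(n₀/n) / k
Z = ln(0.47/0.08) / 0.32 = ln(5.875) / 0.32 = 1.7707 / 0.32 = 5.533 km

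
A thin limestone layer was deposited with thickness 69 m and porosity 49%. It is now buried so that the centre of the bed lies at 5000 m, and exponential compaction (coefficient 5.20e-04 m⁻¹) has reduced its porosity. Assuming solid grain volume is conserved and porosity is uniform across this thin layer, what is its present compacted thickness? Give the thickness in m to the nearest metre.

Working in km (1 km = 1000 m; k in km⁻¹ = k in m⁻¹ × 1000):
Porosity at 5 km: n = 0.49·exp(−0.52×5) = 0.0364
Solid-volume conservation: h(1−n) = h₀(1−n₀) ⇒ h = h₀·(1−n₀)/(1−n)
h = 0.069 × (1 − 0.49)/(1 − 0.0364) = 0.069 × 0.5293 = 0.0365 km

37 m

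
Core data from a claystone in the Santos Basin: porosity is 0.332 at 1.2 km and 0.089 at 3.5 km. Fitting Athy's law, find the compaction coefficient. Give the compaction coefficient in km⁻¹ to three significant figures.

Athy: φ(d) = φ₀ e^(−kd) ⇒ φ₁/φ₂ = e^{k(d₂−d₁)} ⇒ k = ln(φ₁/φ₂)/(d₂−d₁)
k = ln(0.332/0.089) / (3.5 − 1.2) = ln(3.73) / 2.3 = 1.3165 / 2.3 = 0.5724 km⁻¹

0.572 km⁻¹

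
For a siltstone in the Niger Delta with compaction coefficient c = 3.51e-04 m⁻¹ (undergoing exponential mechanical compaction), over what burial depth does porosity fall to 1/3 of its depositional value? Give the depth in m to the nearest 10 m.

3130 m

Working in km (1 km = 1000 m; c in km⁻¹ = c in m⁻¹ × 1000):
n/n₀ = 1/3 ⇒ exp(−c·Z) = 1/3 ⇒ Z = ln(3) / c
Z = 1.0986 / 0.351 = 3.130 km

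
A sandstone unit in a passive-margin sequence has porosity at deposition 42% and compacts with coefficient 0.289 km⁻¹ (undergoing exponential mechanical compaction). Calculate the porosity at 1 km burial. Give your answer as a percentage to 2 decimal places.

n = n₀·exp(−β·d) = 0.42 × exp(−0.289 × 1) = 0.42 × exp(−0.289)
  = 0.42 × 0.7490 = 0.3146

31.46%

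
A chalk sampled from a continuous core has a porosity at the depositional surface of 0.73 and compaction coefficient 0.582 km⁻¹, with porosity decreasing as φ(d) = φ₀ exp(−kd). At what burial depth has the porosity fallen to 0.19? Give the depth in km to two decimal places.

Invert Athy's law: d = ln(φ₀/φ) / k
d = ln(0.73/0.19) / 0.582 = ln(3.842) / 0.582 = 1.3460 / 0.582 = 2.313 km

2.31 km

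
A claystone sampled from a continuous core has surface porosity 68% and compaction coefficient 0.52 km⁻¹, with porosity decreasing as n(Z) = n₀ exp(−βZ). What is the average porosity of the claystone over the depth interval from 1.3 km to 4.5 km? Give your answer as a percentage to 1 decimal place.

⟨n⟩ = (1/(Z₂−Z₁)) ∫ n₀ e^(−βZ) dZ = n₀·(e^(−β·Z₁) − e^(−β·Z₂)) / (β·(Z₂−Z₁))
e^(−0.52×1.3) = 0.5086; e^(−0.52×4.5) = 0.0963
⟨n⟩ = 0.68 × (0.5086 − 0.0963) / (0.52 × 3.2) = 0.68 × 0.2478 = 0.1685

16.8%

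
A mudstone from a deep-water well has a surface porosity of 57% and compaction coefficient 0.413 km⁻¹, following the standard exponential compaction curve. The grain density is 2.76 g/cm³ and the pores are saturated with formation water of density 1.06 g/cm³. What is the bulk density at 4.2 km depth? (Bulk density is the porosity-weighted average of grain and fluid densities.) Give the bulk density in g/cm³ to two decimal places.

Porosity at depth: n = 0.57·exp(−0.413×4.2) = 0.57×0.1765 = 0.1006
Bulk density: ρ_b = (1−n)ρ_g + n·ρ_f = 0.8994×2.76 + 0.1006×1.06
       = 2.482 + 0.107 = 2.589 g/cm³

2.59 g/cm³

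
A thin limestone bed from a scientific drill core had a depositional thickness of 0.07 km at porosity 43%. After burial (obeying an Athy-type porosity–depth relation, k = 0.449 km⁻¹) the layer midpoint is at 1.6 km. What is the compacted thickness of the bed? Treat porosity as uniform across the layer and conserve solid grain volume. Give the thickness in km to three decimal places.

0.050 km

Porosity at 1.6 km: φ = 0.43·exp(−0.449×1.6) = 0.2096
Solid-volume conservation: h(1−φ) = h₀(1−φ₀) ⇒ h = h₀·(1−φ₀)/(1−φ)
h = 0.07 × (1 − 0.43)/(1 − 0.2096) = 0.07 × 0.7212 = 0.0505 km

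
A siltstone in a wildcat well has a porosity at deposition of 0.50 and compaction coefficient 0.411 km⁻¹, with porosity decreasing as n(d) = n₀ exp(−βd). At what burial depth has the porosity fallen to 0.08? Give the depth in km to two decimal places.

Invert Athy's law: d = ln(n₀/n) / β
d = ln(0.5/0.08) / 0.411 = ln(6.25) / 0.411 = 1.8326 / 0.411 = 4.459 km

4.46 km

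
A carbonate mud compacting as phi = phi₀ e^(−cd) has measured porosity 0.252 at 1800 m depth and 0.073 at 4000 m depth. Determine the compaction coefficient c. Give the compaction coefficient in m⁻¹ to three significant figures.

0.000563 m⁻¹

Working in km (1 km = 1000 m; c in km⁻¹ = c in m⁻¹ × 1000):
Athy: phi(d) = phi₀ e^(−cd) ⇒ phi₁/phi₂ = e^{c(d₂−d₁)} ⇒ c = ln(phi₁/phi₂)/(d₂−d₁)
c = ln(0.252/0.073) / (4 − 1.8) = ln(3.452) / 2.2 = 1.2390 / 2.2 = 0.5632 km⁻¹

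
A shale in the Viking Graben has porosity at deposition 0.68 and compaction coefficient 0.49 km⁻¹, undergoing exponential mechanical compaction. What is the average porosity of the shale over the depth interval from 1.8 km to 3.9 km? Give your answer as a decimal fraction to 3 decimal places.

0.176

⟨phi⟩ = (1/(z₂−z₁)) ∫ phi₀ e^(−kz) dz = phi₀·(e^(−k·z₁) − e^(−k·z₂)) / (k·(z₂−z₁))
e^(−0.49×1.8) = 0.4140; e^(−0.49×3.9) = 0.1479
⟨phi⟩ = 0.68 × (0.4140 − 0.1479) / (0.49 × 2.1) = 0.68 × 0.2585 = 0.1758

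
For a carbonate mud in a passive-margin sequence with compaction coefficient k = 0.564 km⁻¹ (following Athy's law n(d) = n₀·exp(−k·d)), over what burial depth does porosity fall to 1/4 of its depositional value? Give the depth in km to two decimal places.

2.46 km

n/n₀ = 1/4 ⇒ exp(−k·d) = 1/4 ⇒ d = ln(4) / k
d = 1.3863 / 0.564 = 2.458 km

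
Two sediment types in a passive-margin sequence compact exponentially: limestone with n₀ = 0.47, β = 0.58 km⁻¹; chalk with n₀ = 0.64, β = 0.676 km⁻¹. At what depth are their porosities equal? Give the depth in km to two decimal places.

Set n₀ₐ e^(−βₐz) = n₀ᵦ e^(−βᵦz) ⇒ ln(n₀ₐ/n₀ᵦ) = (βₐ − βᵦ)·z
z = ln(0.47/0.64) / (0.58 − 0.676) = -0.3087 / -0.096 = 3.216 km

3.22 km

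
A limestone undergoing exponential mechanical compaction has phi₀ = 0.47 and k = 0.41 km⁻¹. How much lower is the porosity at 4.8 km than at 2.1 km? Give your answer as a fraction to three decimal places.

phi(2.1) = 0.47·e^(−0.41×2.1) = 0.1987
phi(4.8) = 0.47·e^(−0.41×4.8) = 0.0657
Δphi = 0.1987 − 0.0657 = 0.1330

0.133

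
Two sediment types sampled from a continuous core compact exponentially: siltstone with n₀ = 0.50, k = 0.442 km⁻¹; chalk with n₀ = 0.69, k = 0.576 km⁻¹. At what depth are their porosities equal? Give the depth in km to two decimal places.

Set n₀ₐ e^(−kₐz) = n₀ᵦ e^(−kᵦz) ⇒ ln(n₀ₐ/n₀ᵦ) = (kₐ − kᵦ)·z
z = ln(0.5/0.69) / (0.442 − 0.576) = -0.3221 / -0.134 = 2.404 km

2.40 km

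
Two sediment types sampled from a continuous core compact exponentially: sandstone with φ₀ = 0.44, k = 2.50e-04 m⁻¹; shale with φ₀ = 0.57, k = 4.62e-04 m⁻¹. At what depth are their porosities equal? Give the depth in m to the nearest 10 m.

1220 m

Working in km (1 km = 1000 m; k in km⁻¹ = k in m⁻¹ × 1000):
Set φ₀ₐ e^(−kₐz) = φ₀ᵦ e^(−kᵦz) ⇒ ln(φ₀ₐ/φ₀ᵦ) = (kₐ − kᵦ)·z
z = ln(0.44/0.57) / (0.25 − 0.462) = -0.2589 / -0.212 = 1.221 km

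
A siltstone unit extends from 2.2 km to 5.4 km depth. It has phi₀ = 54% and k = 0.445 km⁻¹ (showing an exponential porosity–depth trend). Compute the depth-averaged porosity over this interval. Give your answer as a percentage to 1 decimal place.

⟨phi⟩ = (1/(Z₂−Z₁)) ∫ phi₀ e^(−kZ) dZ = phi₀·(e^(−k·Z₁) − e^(−k·Z₂)) / (k·(Z₂−Z₁))
e^(−0.445×2.2) = 0.3757; e^(−0.445×5.4) = 0.0904
⟨phi⟩ = 0.54 × (0.3757 − 0.0904) / (0.445 × 3.2) = 0.54 × 0.2003 = 0.1082

10.8%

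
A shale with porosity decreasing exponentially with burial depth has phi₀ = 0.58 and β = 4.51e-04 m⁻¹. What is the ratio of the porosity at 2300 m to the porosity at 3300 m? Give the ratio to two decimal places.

1.57

Working in km (1 km = 1000 m; β in km⁻¹ = β in m⁻¹ × 1000):
phi(d₁)/phi(d₂) = e^(−β·d₁)/e^(−β·d₂) = e^{β(d₂−d₁)}
= exp(0.451 × 1) = exp(0.451) = 1.5699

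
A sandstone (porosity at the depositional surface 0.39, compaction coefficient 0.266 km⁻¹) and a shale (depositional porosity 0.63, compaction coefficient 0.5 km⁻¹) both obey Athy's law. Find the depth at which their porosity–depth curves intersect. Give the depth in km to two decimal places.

Set n₀ₐ e^(−kₐz) = n₀ᵦ e^(−kᵦz) ⇒ ln(n₀ₐ/n₀ᵦ) = (kₐ − kᵦ)·z
z = ln(0.39/0.63) / (0.266 − 0.5) = -0.4796 / -0.234 = 2.049 km

2.05 km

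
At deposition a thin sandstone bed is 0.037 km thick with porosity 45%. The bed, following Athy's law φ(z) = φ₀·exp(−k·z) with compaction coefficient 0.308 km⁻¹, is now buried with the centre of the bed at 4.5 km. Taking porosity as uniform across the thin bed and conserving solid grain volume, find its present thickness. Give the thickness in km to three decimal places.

Porosity at 4.5 km: φ = 0.45·exp(−0.308×4.5) = 0.1125
Solid-volume conservation: h(1−φ) = h₀(1−φ₀) ⇒ h = h₀·(1−φ₀)/(1−φ)
h = 0.037 × (1 − 0.45)/(1 − 0.1125) = 0.037 × 0.6197 = 0.0229 km

0.023 km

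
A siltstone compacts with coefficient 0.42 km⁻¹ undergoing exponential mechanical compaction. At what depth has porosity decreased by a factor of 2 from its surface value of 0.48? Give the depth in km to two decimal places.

phi/phi₀ = 1/2 ⇒ exp(−β·z) = 1/2 ⇒ z = ln(2) / β
z = 0.6931 / 0.42 = 1.650 km

1.65 km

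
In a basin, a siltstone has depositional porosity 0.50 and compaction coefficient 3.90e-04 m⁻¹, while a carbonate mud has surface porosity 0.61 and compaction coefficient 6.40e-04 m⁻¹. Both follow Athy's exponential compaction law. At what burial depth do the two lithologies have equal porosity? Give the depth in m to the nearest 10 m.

800 m

Working in km (1 km = 1000 m; β in km⁻¹ = β in m⁻¹ × 1000):
Set φ₀ₐ e^(−βₐd) = φ₀ᵦ e^(−βᵦd) ⇒ ln(φ₀ₐ/φ₀ᵦ) = (βₐ − βᵦ)·d
d = ln(0.5/0.61) / (0.39 − 0.64) = -0.1989 / -0.25 = 0.795 km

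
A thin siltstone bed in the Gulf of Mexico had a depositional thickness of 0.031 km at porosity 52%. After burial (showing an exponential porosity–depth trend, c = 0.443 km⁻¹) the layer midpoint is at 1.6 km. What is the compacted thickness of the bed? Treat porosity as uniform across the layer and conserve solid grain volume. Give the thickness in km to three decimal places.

0.020 km

Porosity at 1.6 km: phi = 0.52·exp(−0.443×1.6) = 0.2560
Solid-volume conservation: h(1−phi) = h₀(1−phi₀) ⇒ h = h₀·(1−phi₀)/(1−phi)
h = 0.031 × (1 − 0.52)/(1 − 0.2560) = 0.031 × 0.6451 = 0.0200 km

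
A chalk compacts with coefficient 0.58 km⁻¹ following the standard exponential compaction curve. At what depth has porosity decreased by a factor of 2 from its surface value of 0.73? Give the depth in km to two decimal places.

φ/φ₀ = 1/2 ⇒ exp(−β·Z) = 1/2 ⇒ Z = ln(2) / β
Z = 0.6931 / 0.58 = 1.195 km

1.20 km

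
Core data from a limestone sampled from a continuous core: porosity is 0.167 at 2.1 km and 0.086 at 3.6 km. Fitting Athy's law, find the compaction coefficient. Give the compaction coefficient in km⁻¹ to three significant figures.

Athy: n(d) = n₀ e^(−kd) ⇒ n₁/n₂ = e^{k(d₂−d₁)} ⇒ k = ln(n₁/n₂)/(d₂−d₁)
k = ln(0.167/0.086) / (3.6 − 2.1) = ln(1.942) / 1.5 = 0.6636 / 1.5 = 0.4424 km⁻¹

0.442 km⁻¹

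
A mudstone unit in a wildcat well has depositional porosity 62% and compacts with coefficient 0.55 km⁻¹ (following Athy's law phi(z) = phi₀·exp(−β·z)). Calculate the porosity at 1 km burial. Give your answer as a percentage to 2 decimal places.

phi = phi₀·exp(−β·z) = 0.62 × exp(−0.55 × 1) = 0.62 × exp(−0.55)
  = 0.62 × 0.5769 = 0.3577

35.77%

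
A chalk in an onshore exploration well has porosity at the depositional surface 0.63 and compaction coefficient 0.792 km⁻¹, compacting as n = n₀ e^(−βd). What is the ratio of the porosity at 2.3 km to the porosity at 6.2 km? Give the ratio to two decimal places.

21.95

n(d₁)/n(d₂) = e^(−β·d₁)/e^(−β·d₂) = e^{β(d₂−d₁)}
= exp(0.792 × 3.9) = exp(3.089) = 21.9507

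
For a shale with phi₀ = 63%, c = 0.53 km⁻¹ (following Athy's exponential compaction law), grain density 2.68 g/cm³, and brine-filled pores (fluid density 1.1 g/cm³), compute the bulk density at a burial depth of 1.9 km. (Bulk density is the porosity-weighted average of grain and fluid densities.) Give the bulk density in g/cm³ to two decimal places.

2.32 g/cm³

Porosity at depth: phi = 0.63·exp(−0.53×1.9) = 0.63×0.3653 = 0.2301
Bulk density: ρ_b = (1−phi)ρ_g + phi·ρ_f = 0.7699×2.68 + 0.2301×1.1
       = 2.063 + 0.253 = 2.316 g/cm³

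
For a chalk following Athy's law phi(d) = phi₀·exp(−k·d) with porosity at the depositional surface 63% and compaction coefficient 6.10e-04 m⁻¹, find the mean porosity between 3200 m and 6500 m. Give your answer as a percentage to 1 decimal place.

3.9%

Working in km (1 km = 1000 m; k in km⁻¹ = k in m⁻¹ × 1000):
⟨phi⟩ = (1/(d₂−d₁)) ∫ phi₀ e^(−kd) dd = phi₀·(e^(−k·d₁) − e^(−k·d₂)) / (k·(d₂−d₁))
e^(−0.61×3.2) = 0.1420; e^(−0.61×6.5) = 0.0190
⟨phi⟩ = 0.63 × (0.1420 − 0.0190) / (0.61 × 3.3) = 0.63 × 0.0611 = 0.0385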